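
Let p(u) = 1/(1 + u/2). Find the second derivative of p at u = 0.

From the series, [u^2] p = 1/4; multiply by 2! = 2 to get 1/2.

1/2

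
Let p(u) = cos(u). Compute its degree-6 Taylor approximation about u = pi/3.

-(u - pi/3)^6/1440 - sqrt(3)*(u - pi/3)^5/240 + (u - pi/3)^4/48 + sqrt(3)*(u - pi/3)^3/12 - (u - pi/3)^2/4 - sqrt(3)*(u - pi/3)/2 + 1/2

p(pi/3) = 1/2
p′(pi/3) = -sqrt(3)/2
p′′(pi/3) = -1/2
p′′′(pi/3) = sqrt(3)/2
p^(4)(pi/3) = 1/2
p^(5)(pi/3) = -sqrt(3)/2
p^(6)(pi/3) = -1/2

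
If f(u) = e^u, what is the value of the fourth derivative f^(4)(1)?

e

The coefficient of (u - 1)^4 in the expansion is e/24, so f^(4)(1) = 4! * (e/24) = e.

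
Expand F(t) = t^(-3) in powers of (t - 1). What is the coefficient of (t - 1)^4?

15

c_4 = F^(4)(1)/4! = 15.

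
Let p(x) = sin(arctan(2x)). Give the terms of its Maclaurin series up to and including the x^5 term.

Substitute the inner expansion into the outer series and collect powers.
[x^0] = 0;  [x^1] = 2;  [x^2] = 0;  [x^3] = -4;  [x^4] = 0;  [x^5] = 12.

12*x^5 - 4*x^3 + 2*x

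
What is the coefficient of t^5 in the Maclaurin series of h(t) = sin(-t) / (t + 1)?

Use 1/(1 - r) = Σ r^k on the denominator, then take the Cauchy product.
h(0) = 0
h′(0) = -1
h′′(0) = 2
h′′′(0) = -5
h^(4)(0) = 20
h^(5)(0) = -101
So c_5 = h^(5)(0)/5! = -101/120.

-101/120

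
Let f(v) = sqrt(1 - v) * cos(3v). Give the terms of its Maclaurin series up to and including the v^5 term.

Expand each factor separately, then convolve coefficients.

-367*v^5/256 + 499*v^4/128 + 35*v^3/16 - 37*v^2/8 - v/2 + 1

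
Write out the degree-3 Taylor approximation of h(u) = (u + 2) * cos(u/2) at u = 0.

-u^3/8 - u^2/4 + u + 2

Shift and add copies of the series according to the polynomial's terms.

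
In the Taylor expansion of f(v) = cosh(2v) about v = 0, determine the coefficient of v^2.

2

[v^0] = 1;  [v^1] = 0;  [v^2] = 2.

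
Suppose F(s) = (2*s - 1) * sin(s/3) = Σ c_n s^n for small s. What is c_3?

Multiply each power in the prefactor through the base expansion.
F(0) = 0
F′(0) = -1/3
F′′(0) = 4/3
F′′′(0) = 1/27
The Taylor polynomial is Σ F^(k)(0)/k! · s^k.

1/162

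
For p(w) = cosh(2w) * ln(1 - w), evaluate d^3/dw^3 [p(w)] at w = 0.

-14

Take the Cauchy product of the two expansions.
From the series, [w^3] p = -7/3; multiply by 3! = 6 to get -14.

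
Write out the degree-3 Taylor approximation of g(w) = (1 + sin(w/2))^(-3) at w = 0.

Let u equal the inner series; expand the outer function in u and truncate.
g(0) = 1
g′(0) = -3/2
g′′(0) = 3
g′′′(0) = -57/8

-19*w^3/16 + 3*w^2/2 - 3*w/2 + 1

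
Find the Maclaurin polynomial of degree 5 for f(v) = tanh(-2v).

-64*v^5/15 + 8*v^3/3 - 2*v

f(0) = 0
f′(0) = -2
f′′(0) = 0
f′′′(0) = 16
f^(4)(0) = 0
f^(5)(0) = -512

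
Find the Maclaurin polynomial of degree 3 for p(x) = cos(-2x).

p(0) = 1
p′(0) = 0
p′′(0) = -4
p′′′(0) = 0

1 - 2*x^2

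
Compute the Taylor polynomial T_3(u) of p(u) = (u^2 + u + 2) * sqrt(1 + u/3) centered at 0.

17*u^3/108 + 41*u^2/36 + 4*u/3 + 2

Shift and add copies of the series according to the polynomial's terms.
p(0) = 2
p′(0) = 4/3
p′′(0) = 41/18
p′′′(0) = 17/18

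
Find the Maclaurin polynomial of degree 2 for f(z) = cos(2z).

1 - 2*z^2

f(0) = 1
f′(0) = 0
f′′(0) = -4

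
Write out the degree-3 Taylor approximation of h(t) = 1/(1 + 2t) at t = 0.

[t^0] = 1;  [t^1] = -2;  [t^2] = 4;  [t^3] = -8.

-8*t^3 + 4*t^2 - 2*t + 1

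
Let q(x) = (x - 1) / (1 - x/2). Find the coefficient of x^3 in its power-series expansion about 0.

1/8

Distribute the polynomial across the series and collect like powers.
q(0) = -1
q′(0) = 1/2
q′′(0) = 1/2
q′′′(0) = 3/4
The Taylor polynomial is Σ q^(k)(0)/k! · x^k.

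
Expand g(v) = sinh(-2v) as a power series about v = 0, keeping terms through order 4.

-4*v^3/3 - 2*v

g(0) = 0
g′(0) = -2
g′′(0) = 0
g′′′(0) = -8
g^(4)(0) = 0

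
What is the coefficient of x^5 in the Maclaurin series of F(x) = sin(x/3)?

1/29160

F(0) = 0
F′(0) = 1/3
F′′(0) = 0
F′′′(0) = -1/27
F^(4)(0) = 0
F^(5)(0) = 1/243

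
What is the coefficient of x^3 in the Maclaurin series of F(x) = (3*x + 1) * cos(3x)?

-27/2

Shift and add copies of the series according to the polynomial's terms.
F(0) = 1
F′(0) = 3
F′′(0) = -9
F′′′(0) = -81
So c_3 = F′′′(0)/3! = -27/2.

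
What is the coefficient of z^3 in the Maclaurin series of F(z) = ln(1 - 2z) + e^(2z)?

-4/3

Expand each term separately and add.
F(0) = 1
F′(0) = 0
F′′(0) = 0
F′′′(0) = -8
Then c_k = F^(k)(0)/k! gives each Taylor coefficient.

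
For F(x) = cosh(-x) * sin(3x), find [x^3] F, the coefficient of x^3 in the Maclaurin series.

-3

Take the Cauchy product of the two expansions.
F(0) = 0
F′(0) = 3
F′′(0) = 0
F′′′(0) = -18
So c_3 = F′′′(0)/3! = -3.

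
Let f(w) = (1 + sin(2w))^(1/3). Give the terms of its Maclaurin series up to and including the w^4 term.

-16*w^4/243 + 4*w^3/81 - 4*w^2/9 + 2*w/3 + 1

Compose series: expand the inner function first, then feed it into the outer expansion.
f(0) = 1
f′(0) = 2/3
f′′(0) = -8/9
f′′′(0) = 8/27
f^(4)(0) = -128/81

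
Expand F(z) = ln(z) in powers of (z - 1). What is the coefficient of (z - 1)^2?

[(z - 1)^0] = 0;  [(z - 1)^1] = 1;  [(z - 1)^2] = -1/2.

-1/2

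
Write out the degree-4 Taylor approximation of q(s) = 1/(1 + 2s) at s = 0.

Differentiate repeatedly and evaluate at the center.

16*s^4 - 8*s^3 + 4*s^2 - 2*s + 1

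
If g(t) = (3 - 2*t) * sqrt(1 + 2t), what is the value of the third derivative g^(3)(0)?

Multiply each power in the prefactor through the base expansion.
From the series, [t^3] g = 5/2; multiply by 3! = 6 to get 15.

15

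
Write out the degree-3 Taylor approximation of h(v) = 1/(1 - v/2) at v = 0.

v^3/8 + v^2/4 + v/2 + 1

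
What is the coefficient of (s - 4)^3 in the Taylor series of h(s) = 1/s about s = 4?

-1/256

h(4) = 1/4
h′(4) = -1/16
h′′(4) = 1/32
h′′′(4) = -3/128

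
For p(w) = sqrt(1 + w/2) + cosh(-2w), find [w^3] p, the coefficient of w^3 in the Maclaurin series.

1/128

Add the two expansions coefficient-wise.
p(0) = 2
p′(0) = 1/4
p′′(0) = 63/16
p′′′(0) = 3/64
So c_3 = p′′′(0)/3! = 1/128.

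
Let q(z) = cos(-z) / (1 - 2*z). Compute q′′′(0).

42

Expand 1/(denominator) as a geometric series and multiply by the numerator's series.
The coefficient of z^3 in the expansion is 7, so q′′′(0) = 3! * (7) = 42.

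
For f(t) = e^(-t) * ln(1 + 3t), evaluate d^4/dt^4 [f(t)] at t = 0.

-768

Write out both Maclaurin series and multiply, keeping only the needed powers.
The coefficient of t^4 in the expansion is -32, so f^(4)(0) = 4! * (-32) = -768.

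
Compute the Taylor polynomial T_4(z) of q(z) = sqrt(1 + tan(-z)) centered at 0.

Substitute the inner expansion into the outer series and collect powers.
q(0) = 1
q′(0) = -1/2
q′′(0) = -1/4
q′′′(0) = -11/8
q^(4)(0) = -47/16
The Taylor polynomial is Σ q^(k)(0)/k! · z^k.

-47*z^4/384 - 11*z^3/48 - z^2/8 - z/2 + 1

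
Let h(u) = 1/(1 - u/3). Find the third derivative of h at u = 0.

Apply the Taylor formula c_k = f^(k)(a)/k!.
From the series, [u^3] h = 1/27; multiply by 3! = 6 to get 2/9.

2/9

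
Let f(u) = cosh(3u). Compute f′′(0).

From the series, [u^2] f = 9/2; multiply by 2! = 2 to get 9.

9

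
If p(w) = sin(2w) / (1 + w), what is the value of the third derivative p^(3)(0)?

4

Multiply the two series term by term and collect like powers.
The coefficient of w^3 in the expansion is 2/3, so p′′′(0) = 3! * (2/3) = 4.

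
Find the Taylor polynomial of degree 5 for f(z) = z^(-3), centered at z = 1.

-21*(z - 1)^5 + 15*(z - 1)^4 - 10*(z - 1)^3 + 6*(z - 1)^2 - 3*(z - 1) + 1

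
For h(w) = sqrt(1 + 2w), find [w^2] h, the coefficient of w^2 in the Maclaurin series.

-1/2

h(0) = 1
h′(0) = 1
h′′(0) = -1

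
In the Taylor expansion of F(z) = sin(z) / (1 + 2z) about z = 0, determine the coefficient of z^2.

-2

Multiply the two series term by term and collect like powers.
F(0) = 0
F′(0) = 1
F′′(0) = -4
The Taylor polynomial is Σ F^(k)(0)/k! · z^k.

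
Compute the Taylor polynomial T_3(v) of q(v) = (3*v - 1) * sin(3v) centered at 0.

9*v^3/2 + 9*v^2 - 3*v

Distribute the polynomial across the series and collect like powers.
q(0) = 0
q′(0) = -3
q′′(0) = 18
q′′′(0) = 27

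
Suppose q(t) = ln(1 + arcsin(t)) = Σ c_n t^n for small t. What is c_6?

Substitute the inner expansion into the outer series and collect powers.
[t^0] = 0;  [t^1] = 1;  [t^2] = -1/2;  [t^3] = 1/2;  [t^4] = -5/12;  [t^5] = 53/120;  [t^6] = -19/45.
So c_6 = q^(6)(0)/6! = -19/45.

-19/45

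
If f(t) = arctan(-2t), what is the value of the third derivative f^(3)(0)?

Differentiate repeatedly and evaluate at the center.
From the series, [t^3] f = 8/3; multiply by 3! = 6 to get 16.

16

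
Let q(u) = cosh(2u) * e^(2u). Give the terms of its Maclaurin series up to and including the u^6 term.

Take the Cauchy product of the two expansions.
q(0) = 1
q′(0) = 2
q′′(0) = 8
q′′′(0) = 32
q^(4)(0) = 128
q^(5)(0) = 512
q^(6)(0) = 2048
Dividing each by k! gives the coefficients c_0, ..., c_6.

128*u^6/45 + 64*u^5/15 + 16*u^4/3 + 16*u^3/3 + 4*u^2 + 2*u + 1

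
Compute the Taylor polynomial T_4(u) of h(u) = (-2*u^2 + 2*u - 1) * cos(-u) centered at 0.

23*u^4/24 - u^3 - 3*u^2/2 + 2*u - 1

Shift and add copies of the series according to the polynomial's terms.
h(0) = -1
h′(0) = 2
h′′(0) = -3
h′′′(0) = -6
h^(4)(0) = 23
Then c_k = h^(k)(0)/k! gives each Taylor coefficient.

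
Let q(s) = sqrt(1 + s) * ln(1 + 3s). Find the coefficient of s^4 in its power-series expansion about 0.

Expand each factor separately, then convolve coefficients.
[s^0] = 0;  [s^1] = 3;  [s^2] = -3;  [s^3] = 51/8;  [s^4] = -15.

-15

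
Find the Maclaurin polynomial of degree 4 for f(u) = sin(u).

-u^3/6 + u

f(0) = 0
f′(0) = 1
f′′(0) = 0
f′′′(0) = -1
f^(4)(0) = 0
Dividing each by k! gives the coefficients c_0, ..., c_4.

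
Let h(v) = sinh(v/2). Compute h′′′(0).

The coefficient of v^3 in the expansion is 1/48, so h′′′(0) = 3! * (1/48) = 1/8.

1/8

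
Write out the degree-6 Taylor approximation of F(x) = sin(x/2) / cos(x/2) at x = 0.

Divide the numerator series by the denominator series (power-series long division).
F(0) = 0
F′(0) = 1/2
F′′(0) = 0
F′′′(0) = 1/4
F^(4)(0) = 0
F^(5)(0) = 1/2
F^(6)(0) = 0

x^5/240 + x^3/24 + x/2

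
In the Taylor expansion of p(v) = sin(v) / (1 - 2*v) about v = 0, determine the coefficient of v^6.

Multiply the numerator's expansion by the denominator's geometric series.

1841/60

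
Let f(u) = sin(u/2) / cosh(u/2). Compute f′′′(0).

Invert the denominator's series and multiply.
From the series, [u^3] f = -1/12; multiply by 3! = 6 to get -1/2.

-1/2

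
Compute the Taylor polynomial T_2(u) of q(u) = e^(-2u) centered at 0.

2*u^2 - 2*u + 1

q(0) = 1
q′(0) = -2
q′′(0) = 4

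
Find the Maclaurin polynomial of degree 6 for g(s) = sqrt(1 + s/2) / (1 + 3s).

Expand each factor separately, then convolve coefficients.
g(0) = 1
g′(0) = -11/4
g′′(0) = 263/16
g′′′(0) = -9465/64
g^(4)(0) = 454305/256
g^(5)(0) = -27258195/1024
g^(6)(0) = 1962589095/4096
Then c_k = g^(k)(0)/k! gives each Taylor coefficient.

43613091*s^6/65536 - 1817213*s^5/8192 + 151435*s^4/2048 - 3155*s^3/128 + 263*s^2/32 - 11*s/4 + 1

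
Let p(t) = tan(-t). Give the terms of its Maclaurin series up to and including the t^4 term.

-t^3/3 - t

[t^0] = 0;  [t^1] = -1;  [t^2] = 0;  [t^3] = -1/3;  [t^4] = 0.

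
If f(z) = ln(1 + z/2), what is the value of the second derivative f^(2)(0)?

-1/4

Differentiate repeatedly and evaluate at the center.
From the series, [z^2] f = -1/8; multiply by 2! = 2 to get -1/4.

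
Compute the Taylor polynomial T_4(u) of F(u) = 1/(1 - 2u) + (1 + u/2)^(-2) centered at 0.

261*u^4/16 + 15*u^3/2 + 19*u^2/4 + u + 2

Add the two expansions coefficient-wise.
F(0) = 2
F′(0) = 1
F′′(0) = 19/2
F′′′(0) = 45
F^(4)(0) = 783/2
Then c_k = F^(k)(0)/k! gives each Taylor coefficient.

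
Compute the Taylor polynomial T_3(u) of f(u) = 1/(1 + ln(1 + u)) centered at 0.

Compose series: expand the inner function first, then feed it into the outer expansion.
[u^0] = 1;  [u^1] = -1;  [u^2] = 3/2;  [u^3] = -7/3.

-7*u^3/3 + 3*u^2/2 - u + 1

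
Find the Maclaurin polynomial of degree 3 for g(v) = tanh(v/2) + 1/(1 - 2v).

Add the two expansions coefficient-wise.
g(0) = 1
g′(0) = 5/2
g′′(0) = 8
g′′′(0) = 191/4
The Taylor polynomial is Σ g^(k)(0)/k! · v^k.

191*v^3/24 + 4*v^2 + 5*v/2 + 1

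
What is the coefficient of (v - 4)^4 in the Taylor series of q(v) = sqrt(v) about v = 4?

Apply the Taylor formula c_k = f^(k)(a)/k!.
[(v - 4)^0] = 2;  [(v - 4)^1] = 1/4;  [(v - 4)^2] = -1/64;  [(v - 4)^3] = 1/512;  [(v - 4)^4] = -5/16384.
So c_4 = q^(4)(4)/4! = -5/16384.

-5/16384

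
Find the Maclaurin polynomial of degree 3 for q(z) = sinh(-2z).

q(0) = 0
q′(0) = -2
q′′(0) = 0
q′′′(0) = -8

-4*z^3/3 - 2*z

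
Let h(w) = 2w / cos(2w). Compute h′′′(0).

Write the quotient as an unknown series and match coefficients against numerator = denominator · series.
From the series, [w^3] h = 4; multiply by 3! = 6 to get 24.

24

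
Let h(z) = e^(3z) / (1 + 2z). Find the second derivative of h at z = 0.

Multiply the two series term by term and collect like powers.
The coefficient of z^2 in the expansion is 5/2, so h′′(0) = 2! * (5/2) = 5.

5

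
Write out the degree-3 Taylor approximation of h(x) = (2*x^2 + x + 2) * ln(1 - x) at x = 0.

Shift and add copies of the series according to the polynomial's terms.
h(0) = 0
h′(0) = -2
h′′(0) = -4
h′′′(0) = -19
The Taylor polynomial is Σ h^(k)(0)/k! · x^k.

-19*x^3/6 - 2*x^2 - 2*x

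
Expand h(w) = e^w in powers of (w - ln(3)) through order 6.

(w - ln(3))^6/240 + (w - ln(3))^5/40 + (w - ln(3))^4/8 + (w - ln(3))^3/2 + 3*(w - ln(3))^2/2 + 3*(w - ln(3)) + 3

h(ln(3)) = 3
h′(ln(3)) = 3
h′′(ln(3)) = 3
h′′′(ln(3)) = 3
h^(4)(ln(3)) = 3
h^(5)(ln(3)) = 3
h^(6)(ln(3)) = 3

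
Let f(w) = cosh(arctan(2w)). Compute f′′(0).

Substitute the inner expansion into the outer series and collect powers.
From the series, [w^2] f = 2; multiply by 2! = 2 to get 4.

4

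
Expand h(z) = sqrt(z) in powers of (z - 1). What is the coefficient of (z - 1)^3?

1/16

[(z - 1)^0] = 1;  [(z - 1)^1] = 1/2;  [(z - 1)^2] = -1/8;  [(z - 1)^3] = 1/16.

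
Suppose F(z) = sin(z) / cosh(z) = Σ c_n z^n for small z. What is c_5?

3/10

Write the quotient as an unknown series and match coefficients against numerator = denominator · series.
[z^0] = 0;  [z^1] = 1;  [z^2] = 0;  [z^3] = -2/3;  [z^4] = 0;  [z^5] = 3/10.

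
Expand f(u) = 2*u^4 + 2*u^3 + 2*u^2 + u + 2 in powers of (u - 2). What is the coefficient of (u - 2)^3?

18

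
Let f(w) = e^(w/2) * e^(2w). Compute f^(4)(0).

625/16

Expand each factor separately, then convolve coefficients.
From the series, [w^4] f = 625/384; multiply by 4! = 24 to get 625/16.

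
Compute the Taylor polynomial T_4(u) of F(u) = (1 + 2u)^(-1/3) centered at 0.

Differentiate repeatedly and evaluate at the center.
F(0) = 1
F′(0) = -2/3
F′′(0) = 16/9
F′′′(0) = -224/27
F^(4)(0) = 4480/81

560*u^4/243 - 112*u^3/81 + 8*u^2/9 - 2*u/3 + 1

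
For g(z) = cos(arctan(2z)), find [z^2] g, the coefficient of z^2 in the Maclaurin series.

-2

Let u equal the inner series; expand the outer function in u and truncate.
g(0) = 1
g′(0) = 0
g′′(0) = -4
So c_2 = g′′(0)/2! = -2.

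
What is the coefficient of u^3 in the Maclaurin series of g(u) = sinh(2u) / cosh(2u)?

Invert the denominator's series and multiply.

-8/3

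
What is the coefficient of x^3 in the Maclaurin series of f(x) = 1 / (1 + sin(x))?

-5/6

Write 1/(1+u) = 1 - u + u^2 - u^3 + ... and substitute the series for u.
f(0) = 1
f′(0) = -1
f′′(0) = 2
f′′′(0) = -5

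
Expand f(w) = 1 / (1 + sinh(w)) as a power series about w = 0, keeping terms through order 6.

Write 1/(1+u) = 1 - u + u^2 - u^3 + ... and substitute the series for u.

77*w^6/45 - 181*w^5/120 + 4*w^4/3 - 7*w^3/6 + w^2 - w + 1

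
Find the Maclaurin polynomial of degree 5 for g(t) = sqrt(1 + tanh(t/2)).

121*t^5/122880 + 17*t^4/6144 - 5*t^3/384 - t^2/32 + t/4 + 1

Plug the Maclaurin series of the inner function into that of the outer and collect terms.
g(0) = 1
g′(0) = 1/4
g′′(0) = -1/16
g′′′(0) = -5/64
g^(4)(0) = 17/256
g^(5)(0) = 121/1024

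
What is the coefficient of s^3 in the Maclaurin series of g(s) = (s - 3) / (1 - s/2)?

Multiply each power in the prefactor through the base expansion.
g(0) = -3
g′(0) = -1/2
g′′(0) = -1/2
g′′′(0) = -3/4

-1/8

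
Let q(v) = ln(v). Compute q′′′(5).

The coefficient of (v - 5)^3 in the expansion is 1/375, so q′′′(5) = 3! * (1/375) = 2/125.

2/125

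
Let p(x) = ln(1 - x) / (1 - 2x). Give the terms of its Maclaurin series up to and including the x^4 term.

Take the Cauchy product of the two expansions.
p(0) = 0
p′(0) = -1
p′′(0) = -5
p′′′(0) = -32
p^(4)(0) = -262

-131*x^4/12 - 16*x^3/3 - 5*x^2/2 - x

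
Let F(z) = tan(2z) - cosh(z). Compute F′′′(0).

Expand each term separately and add.
The coefficient of z^3 in the expansion is 8/3, so F′′′(0) = 3! * (8/3) = 16.

16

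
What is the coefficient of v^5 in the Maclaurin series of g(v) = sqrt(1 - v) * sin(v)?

Expand each factor separately, then convolve coefficients.
So c_5 = g^(5)(0)/5! = -19/1920.

-19/1920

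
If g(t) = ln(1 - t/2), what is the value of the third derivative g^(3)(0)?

From the series, [t^3] g = -1/24; multiply by 3! = 6 to get -1/4.

-1/4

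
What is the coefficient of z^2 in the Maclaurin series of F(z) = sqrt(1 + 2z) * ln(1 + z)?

1/2

Multiply the two series term by term and collect like powers.
F(0) = 0
F′(0) = 1
F′′(0) = 1
So c_2 = F′′(0)/2! = 1/2.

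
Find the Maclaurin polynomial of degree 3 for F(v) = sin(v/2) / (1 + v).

23*v^3/48 - v^2/2 + v/2

Take the Cauchy product of the two expansions.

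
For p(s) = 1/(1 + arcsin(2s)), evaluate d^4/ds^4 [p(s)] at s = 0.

512

Compose series: expand the inner function first, then feed it into the outer expansion.
The coefficient of s^4 in the expansion is 64/3, so p^(4)(0) = 4! * (64/3) = 512.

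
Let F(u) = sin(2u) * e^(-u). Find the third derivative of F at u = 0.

-2

Write out both Maclaurin series and multiply, keeping only the needed powers.
From the series, [u^3] F = -1/3; multiply by 3! = 6 to get -2.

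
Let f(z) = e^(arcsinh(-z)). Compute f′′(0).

1

Substitute the inner expansion into the outer series and collect powers.
From the series, [z^2] f = 1/2; multiply by 2! = 2 to get 1.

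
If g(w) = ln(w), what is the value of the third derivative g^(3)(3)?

The coefficient of (w - 3)^3 in the expansion is 1/81, so g′′′(3) = 3! * (1/81) = 2/27.

2/27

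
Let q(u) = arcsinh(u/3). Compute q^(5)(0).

From the series, [u^5] q = 1/3240; multiply by 5! = 120 to get 1/27.

1/27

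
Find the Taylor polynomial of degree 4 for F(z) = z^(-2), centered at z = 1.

F(1) = 1
F′(1) = -2
F′′(1) = 6
F′′′(1) = -24
F^(4)(1) = 120
Dividing each by k! gives the coefficients c_0, ..., c_4.

5*(z - 1)^4 - 4*(z - 1)^3 + 3*(z - 1)^2 - 2*(z - 1) + 1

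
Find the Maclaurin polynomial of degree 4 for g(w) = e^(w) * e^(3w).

32*w^4/3 + 32*w^3/3 + 8*w^2 + 4*w + 1

Write out both Maclaurin series and multiply, keeping only the needed powers.
g(0) = 1
g′(0) = 4
g′′(0) = 16
g′′′(0) = 64
g^(4)(0) = 256
Then c_k = g^(k)(0)/k! gives each Taylor coefficient.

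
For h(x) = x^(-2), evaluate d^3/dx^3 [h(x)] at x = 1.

-24

From the series, [(x - 1)^3] h = -4; multiply by 3! = 6 to get -24.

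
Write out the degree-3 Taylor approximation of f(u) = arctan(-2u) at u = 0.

8*u^3/3 - 2*u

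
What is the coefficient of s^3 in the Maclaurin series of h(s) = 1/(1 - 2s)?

8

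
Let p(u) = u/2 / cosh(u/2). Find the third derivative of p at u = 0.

-3/8

Write the quotient as an unknown series and match coefficients against numerator = denominator · series.
The coefficient of u^3 in the expansion is -1/16, so p′′′(0) = 3! * (-1/16) = -3/8.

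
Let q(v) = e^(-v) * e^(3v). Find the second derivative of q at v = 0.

Multiply the two series term by term and collect like powers.
From the series, [v^2] q = 2; multiply by 2! = 2 to get 4.

4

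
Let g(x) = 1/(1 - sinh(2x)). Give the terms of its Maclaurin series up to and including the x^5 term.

Compose series: expand the inner function first, then feed it into the outer expansion.
g(0) = 1
g′(0) = 2
g′′(0) = 8
g′′′(0) = 56
g^(4)(0) = 512
g^(5)(0) = 5792
Dividing each by k! gives the coefficients c_0, ..., c_5.

724*x^5/15 + 64*x^4/3 + 28*x^3/3 + 4*x^2 + 2*x + 1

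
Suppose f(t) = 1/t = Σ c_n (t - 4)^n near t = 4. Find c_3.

-1/256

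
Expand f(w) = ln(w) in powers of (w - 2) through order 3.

Differentiate repeatedly and evaluate at the center.
f(2) = ln(2)
f′(2) = 1/2
f′′(2) = -1/4
f′′′(2) = 1/4
Then c_k = f^(k)(2)/k! gives each Taylor coefficient.

(w - 2)^3/24 - (w - 2)^2/8 + (w - 2)/2 + ln(2)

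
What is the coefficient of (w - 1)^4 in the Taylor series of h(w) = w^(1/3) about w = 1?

Use the known series and substitute for the argument.
So c_4 = h^(4)(1)/4! = -10/243.

-10/243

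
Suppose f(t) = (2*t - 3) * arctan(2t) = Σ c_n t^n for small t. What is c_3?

Distribute the polynomial across the series and collect like powers.
f(0) = 0
f′(0) = -6
f′′(0) = 8
f′′′(0) = 48
So c_3 = f′′′(0)/3! = 8.

8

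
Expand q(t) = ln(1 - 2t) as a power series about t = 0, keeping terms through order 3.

q(0) = 0
q′(0) = -2
q′′(0) = -4
q′′′(0) = -16
The Taylor polynomial is Σ q^(k)(0)/k! · t^k.

-8*t^3/3 - 2*t^2 - 2*t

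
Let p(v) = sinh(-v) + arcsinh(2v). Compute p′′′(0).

-9

Combine the two series term by term.
The coefficient of v^3 in the expansion is -3/2, so p′′′(0) = 3! * (-3/2) = -9.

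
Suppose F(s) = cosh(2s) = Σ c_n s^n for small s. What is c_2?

2

Use the known series and substitute for the argument.
[s^0] = 1;  [s^1] = 0;  [s^2] = 2.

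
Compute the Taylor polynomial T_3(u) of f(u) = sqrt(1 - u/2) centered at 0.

-u^3/128 - u^2/32 - u/4 + 1

[u^0] = 1;  [u^1] = -1/4;  [u^2] = -1/32;  [u^3] = -1/128.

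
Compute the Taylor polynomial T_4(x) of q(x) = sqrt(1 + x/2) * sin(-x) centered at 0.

13*x^4/384 + 19*x^3/96 - x^2/4 - x

Take the Cauchy product of the two expansions.
[x^0] = 0;  [x^1] = -1;  [x^2] = -1/4;  [x^3] = 19/96;  [x^4] = 13/384.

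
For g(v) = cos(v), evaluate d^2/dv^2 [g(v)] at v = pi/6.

-sqrt(3)/2

The coefficient of (v - pi/6)^2 in the expansion is -sqrt(3)/4, so g′′(pi/6) = 2! * (-sqrt(3)/4) = -sqrt(3)/2.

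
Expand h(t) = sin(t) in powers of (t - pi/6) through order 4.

(t - pi/6)^4/48 - sqrt(3)*(t - pi/6)^3/12 - (t - pi/6)^2/4 + sqrt(3)*(t - pi/6)/2 + 1/2

h(pi/6) = 1/2
h′(pi/6) = sqrt(3)/2
h′′(pi/6) = -1/2
h′′′(pi/6) = -sqrt(3)/2
h^(4)(pi/6) = 1/2
Then c_k = h^(k)(pi/6)/k! gives each Taylor coefficient.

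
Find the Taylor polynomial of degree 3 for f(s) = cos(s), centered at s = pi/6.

f(pi/6) = sqrt(3)/2
f′(pi/6) = -1/2
f′′(pi/6) = -sqrt(3)/2
f′′′(pi/6) = 1/2
The Taylor polynomial is Σ f^(k)(pi/6)/k! · (s - pi/6)^k.

(s - pi/6)^3/12 - sqrt(3)*(s - pi/6)^2/4 - (s - pi/6)/2 + sqrt(3)/2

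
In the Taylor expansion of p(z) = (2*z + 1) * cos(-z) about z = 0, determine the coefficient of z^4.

1/24

Distribute the polynomial across the series and collect like powers.
p(0) = 1
p′(0) = 2
p′′(0) = -1
p′′′(0) = -6
p^(4)(0) = 1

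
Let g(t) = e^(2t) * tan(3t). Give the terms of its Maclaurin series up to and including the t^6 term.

Expand each factor separately, then convolve coefficients.
g(0) = 0
g′(0) = 3
g′′(0) = 12
g′′′(0) = 90
g^(4)(0) = 528
g^(5)(0) = 6288
g^(6)(0) = 55872

388*t^6/5 + 262*t^5/5 + 22*t^4 + 15*t^3 + 6*t^2 + 3*t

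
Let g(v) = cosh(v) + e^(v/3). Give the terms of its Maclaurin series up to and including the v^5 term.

v^5/29160 + 41*v^4/972 + v^3/162 + 5*v^2/9 + v/3 + 2

Expand each term separately and add.
g(0) = 2
g′(0) = 1/3
g′′(0) = 10/9
g′′′(0) = 1/27
g^(4)(0) = 82/81
g^(5)(0) = 1/243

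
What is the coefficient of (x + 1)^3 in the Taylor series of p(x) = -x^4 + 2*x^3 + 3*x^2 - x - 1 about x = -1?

6

p(-1) = 0
p′(-1) = 3
p′′(-1) = -18
p′′′(-1) = 36
So c_3 = p′′′(-1)/3! = 6.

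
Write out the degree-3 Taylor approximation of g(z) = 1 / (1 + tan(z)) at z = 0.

-4*z^3/3 + z^2 - z + 1

Expand as Σ (-1)^k u^k with u equal to the inner function's series.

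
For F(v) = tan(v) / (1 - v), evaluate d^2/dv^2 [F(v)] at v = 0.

2

Multiply the two series term by term and collect like powers.
From the series, [v^2] F = 1; multiply by 2! = 2 to get 2.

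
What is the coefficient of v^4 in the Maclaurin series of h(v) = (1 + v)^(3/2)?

Apply the Taylor formula c_k = f^(k)(a)/k!.
h(0) = 1
h′(0) = 3/2
h′′(0) = 3/4
h′′′(0) = -3/8
h^(4)(0) = 9/16
Dividing each by k! gives the coefficients c_0, ..., c_4.

3/128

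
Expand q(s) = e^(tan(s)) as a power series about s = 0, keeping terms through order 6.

59*s^6/240 + 37*s^5/120 + 3*s^4/8 + s^3/2 + s^2/2 + s + 1

Compose series: expand the inner function first, then feed it into the outer expansion.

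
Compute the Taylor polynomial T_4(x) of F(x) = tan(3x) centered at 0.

9*x^3 + 3*x

F(0) = 0
F′(0) = 3
F′′(0) = 0
F′′′(0) = 54
F^(4)(0) = 0
Then c_k = F^(k)(0)/k! gives each Taylor coefficient.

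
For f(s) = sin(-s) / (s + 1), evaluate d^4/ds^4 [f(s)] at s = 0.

20

Multiply the numerator's expansion by the denominator's geometric series.
From the series, [s^4] f = 5/6; multiply by 4! = 24 to get 20.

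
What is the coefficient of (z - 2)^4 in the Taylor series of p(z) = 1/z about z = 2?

1/32

Compute the successive derivatives at the expansion point and divide by k!.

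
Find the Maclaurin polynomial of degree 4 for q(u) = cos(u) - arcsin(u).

Combine the two series term by term.
[u^0] = 1;  [u^1] = -1;  [u^2] = -1/2;  [u^3] = -1/6;  [u^4] = 1/24.

u^4/24 - u^3/6 - u^2/2 - u + 1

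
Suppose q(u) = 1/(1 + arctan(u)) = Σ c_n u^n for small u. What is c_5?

Let u equal the inner series; expand the outer function in u and truncate.

-1/5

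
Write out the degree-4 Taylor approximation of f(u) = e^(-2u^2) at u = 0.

Compute the successive derivatives at the expansion point and divide by k!.
f(0) = 1
f′(0) = 0
f′′(0) = -4
f′′′(0) = 0
f^(4)(0) = 48
Dividing each by k! gives the coefficients c_0, ..., c_4.

2*u^4 - 2*u^2 + 1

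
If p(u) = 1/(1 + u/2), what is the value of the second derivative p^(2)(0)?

1/2

The coefficient of u^2 in the expansion is 1/4, so p′′(0) = 2! * (1/4) = 1/2.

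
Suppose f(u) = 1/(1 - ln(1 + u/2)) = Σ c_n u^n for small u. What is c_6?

19/23040

Let u equal the inner series; expand the outer function in u and truncate.
So c_6 = f^(6)(0)/6! = 19/23040.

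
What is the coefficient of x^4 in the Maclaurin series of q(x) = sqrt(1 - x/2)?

q(0) = 1
q′(0) = -1/4
q′′(0) = -1/16
q′′′(0) = -3/64
q^(4)(0) = -15/256
So c_4 = q^(4)(0)/4! = -5/2048.

-5/2048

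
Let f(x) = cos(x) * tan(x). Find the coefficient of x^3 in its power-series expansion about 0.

-1/6

Multiply the two series term by term and collect like powers.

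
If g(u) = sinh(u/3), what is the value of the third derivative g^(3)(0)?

Apply the Taylor formula c_k = f^(k)(a)/k!.
From the series, [u^3] g = 1/162; multiply by 3! = 6 to get 1/27.

1/27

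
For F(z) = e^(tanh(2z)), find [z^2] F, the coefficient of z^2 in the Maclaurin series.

Substitute the inner expansion into the outer series and collect powers.
[z^0] = 1;  [z^1] = 2;  [z^2] = 2.
So c_2 = F′′(0)/2! = 2.

2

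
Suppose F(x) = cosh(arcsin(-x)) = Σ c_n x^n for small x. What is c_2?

Compose series: expand the inner function first, then feed it into the outer expansion.
F(0) = 1
F′(0) = 0
F′′(0) = 1
The Taylor polynomial is Σ F^(k)(0)/k! · x^k.

1/2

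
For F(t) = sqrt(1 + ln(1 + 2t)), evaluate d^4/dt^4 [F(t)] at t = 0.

-143

Plug the Maclaurin series of the inner function into that of the outer and collect terms.
The coefficient of t^4 in the expansion is -143/24, so F^(4)(0) = 4! * (-143/24) = -143.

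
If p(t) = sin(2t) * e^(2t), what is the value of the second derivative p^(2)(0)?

8

Multiply the two series term by term and collect like powers.
The coefficient of t^2 in the expansion is 4, so p′′(0) = 2! * (4) = 8.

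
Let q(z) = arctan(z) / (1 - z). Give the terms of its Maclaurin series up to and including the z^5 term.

Multiply the numerator's expansion by the denominator's geometric series.

13*z^5/15 + 2*z^4/3 + 2*z^3/3 + z^2 + z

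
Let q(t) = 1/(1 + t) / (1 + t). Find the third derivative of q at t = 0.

Write out both Maclaurin series and multiply, keeping only the needed powers.
The coefficient of t^3 in the expansion is -4, so q′′′(0) = 3! * (-4) = -24.

-24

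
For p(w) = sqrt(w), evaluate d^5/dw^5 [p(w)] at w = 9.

The coefficient of (w - 9)^5 in the expansion is 7/5038848, so p^(5)(9) = 5! * (7/5038848) = 35/209952.

35/209952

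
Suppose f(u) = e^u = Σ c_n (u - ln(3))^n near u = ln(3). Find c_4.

1/8

Use the known series and substitute for the argument.
f(ln(3)) = 3
f′(ln(3)) = 3
f′′(ln(3)) = 3
f′′′(ln(3)) = 3
f^(4)(ln(3)) = 3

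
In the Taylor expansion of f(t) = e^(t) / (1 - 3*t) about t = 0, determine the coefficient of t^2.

Use 1/(1 - r) = Σ r^k on the denominator, then take the Cauchy product.
So c_2 = f′′(0)/2! = 25/2.

25/2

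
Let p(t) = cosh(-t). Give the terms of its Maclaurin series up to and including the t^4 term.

t^4/24 + t^2/2 + 1

p(0) = 1
p′(0) = 0
p′′(0) = 1
p′′′(0) = 0
p^(4)(0) = 1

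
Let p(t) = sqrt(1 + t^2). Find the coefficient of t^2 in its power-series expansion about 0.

Compute the successive derivatives at the expansion point and divide by k!.
p(0) = 1
p′(0) = 0
p′′(0) = 1
Then c_k = p^(k)(0)/k! gives each Taylor coefficient.

1/2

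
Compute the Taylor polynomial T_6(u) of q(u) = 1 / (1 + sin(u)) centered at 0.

Use the geometric series for the reciprocal, then substitute.

17*u^6/45 - 61*u^5/120 + 2*u^4/3 - 5*u^3/6 + u^2 - u + 1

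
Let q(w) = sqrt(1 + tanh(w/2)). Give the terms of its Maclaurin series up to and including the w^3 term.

-5*w^3/384 - w^2/32 + w/4 + 1

Compose series: expand the inner function first, then feed it into the outer expansion.
[w^0] = 1;  [w^1] = 1/4;  [w^2] = -1/32;  [w^3] = -5/384.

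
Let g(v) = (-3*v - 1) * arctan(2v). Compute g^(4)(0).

192

Distribute the polynomial across the series and collect like powers.
From the series, [v^4] g = 8; multiply by 4! = 24 to get 192.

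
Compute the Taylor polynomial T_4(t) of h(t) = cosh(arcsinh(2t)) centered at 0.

-2*t^4 + 2*t^2 + 1

Compose series: expand the inner function first, then feed it into the outer expansion.
h(0) = 1
h′(0) = 0
h′′(0) = 4
h′′′(0) = 0
h^(4)(0) = -48
Then c_k = h^(k)(0)/k! gives each Taylor coefficient.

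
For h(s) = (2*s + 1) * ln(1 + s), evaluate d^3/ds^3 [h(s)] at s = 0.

-4

Distribute the polynomial across the series and collect like powers.
From the series, [s^3] h = -2/3; multiply by 3! = 6 to get -4.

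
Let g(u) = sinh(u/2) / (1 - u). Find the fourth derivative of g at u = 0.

25/2

Write out both Maclaurin series and multiply, keeping only the needed powers.
From the series, [u^4] g = 25/48; multiply by 4! = 24 to get 25/2.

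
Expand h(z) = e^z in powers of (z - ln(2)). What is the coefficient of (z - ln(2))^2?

1

Use the known series and substitute for the argument.
h(ln(2)) = 2
h′(ln(2)) = 2
h′′(ln(2)) = 2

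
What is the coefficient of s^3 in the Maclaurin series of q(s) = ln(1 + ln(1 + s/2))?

7/48

Substitute the inner expansion into the outer series and collect powers.
q(0) = 0
q′(0) = 1/2
q′′(0) = -1/2
q′′′(0) = 7/8
So c_3 = q′′′(0)/3! = 7/48.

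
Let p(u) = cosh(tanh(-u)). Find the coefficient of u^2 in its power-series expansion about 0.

1/2

Plug the Maclaurin series of the inner function into that of the outer and collect terms.
p(0) = 1
p′(0) = 0
p′′(0) = 1
So c_2 = p′′(0)/2! = 1/2.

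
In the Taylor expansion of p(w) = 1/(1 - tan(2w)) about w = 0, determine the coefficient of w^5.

1024/15

Substitute the inner expansion into the outer series and collect powers.
p(0) = 1
p′(0) = 2
p′′(0) = 8
p′′′(0) = 64
p^(4)(0) = 640
p^(5)(0) = 8192
Then c_k = p^(k)(0)/k! gives each Taylor coefficient.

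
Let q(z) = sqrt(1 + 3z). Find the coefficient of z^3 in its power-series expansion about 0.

Use the known series and substitute for the argument.
q(0) = 1
q′(0) = 3/2
q′′(0) = -9/4
q′′′(0) = 81/8

27/16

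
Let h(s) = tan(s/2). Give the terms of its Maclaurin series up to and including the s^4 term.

s^3/24 + s/2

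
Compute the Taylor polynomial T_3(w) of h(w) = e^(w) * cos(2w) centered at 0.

-11*w^3/6 - 3*w^2/2 + w + 1

Write out both Maclaurin series and multiply, keeping only the needed powers.
h(0) = 1
h′(0) = 1
h′′(0) = -3
h′′′(0) = -11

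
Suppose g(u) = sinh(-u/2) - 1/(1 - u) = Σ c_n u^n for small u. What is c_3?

-49/48

Combine the two series term by term.
g(0) = -1
g′(0) = -3/2
g′′(0) = -2
g′′′(0) = -49/8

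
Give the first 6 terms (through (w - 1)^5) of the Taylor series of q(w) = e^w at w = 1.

e*(w - 1)^5/120 + e*(w - 1)^4/24 + e*(w - 1)^3/6 + e*(w - 1)^2/2 + e*(w - 1) + e

q(1) = e
q′(1) = e
q′′(1) = e
q′′′(1) = e
q^(4)(1) = e
q^(5)(1) = e
Dividing each by k! gives the coefficients c_0, ..., c_5.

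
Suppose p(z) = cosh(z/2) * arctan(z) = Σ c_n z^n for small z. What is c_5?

103/640

Multiply the two series term by term and collect like powers.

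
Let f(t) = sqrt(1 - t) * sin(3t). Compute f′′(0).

Multiply the two series term by term and collect like powers.
The coefficient of t^2 in the expansion is -3/2, so f′′(0) = 2! * (-3/2) = -3.

-3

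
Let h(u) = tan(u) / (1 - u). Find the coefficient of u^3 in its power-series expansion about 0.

Take the Cauchy product of the two expansions.
h(0) = 0
h′(0) = 1
h′′(0) = 2
h′′′(0) = 8
So c_3 = h′′′(0)/3! = 4/3.

4/3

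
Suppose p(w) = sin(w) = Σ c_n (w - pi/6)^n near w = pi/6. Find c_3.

-sqrt(3)/12

p(pi/6) = 1/2
p′(pi/6) = sqrt(3)/2
p′′(pi/6) = -1/2
p′′′(pi/6) = -sqrt(3)/2
So c_3 = p′′′(pi/6)/3! = -sqrt(3)/12.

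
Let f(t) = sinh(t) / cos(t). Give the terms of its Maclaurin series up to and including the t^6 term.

Divide the numerator series by the denominator series (power-series long division).
f(0) = 0
f′(0) = 1
f′′(0) = 0
f′′′(0) = 4
f^(4)(0) = 0
f^(5)(0) = 36
f^(6)(0) = 0
Then c_k = f^(k)(0)/k! gives each Taylor coefficient.

3*t^5/10 + 2*t^3/3 + t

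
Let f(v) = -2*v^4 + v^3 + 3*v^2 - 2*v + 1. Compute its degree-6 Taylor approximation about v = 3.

-2*(v - 3)^4 - 23*(v - 3)^3 - 96*(v - 3)^2 - 173*(v - 3) - 113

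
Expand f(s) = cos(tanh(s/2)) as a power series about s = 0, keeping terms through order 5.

3*s^4/128 - s^2/8 + 1

Substitute the inner expansion into the outer series and collect powers.
f(0) = 1
f′(0) = 0
f′′(0) = -1/4
f′′′(0) = 0
f^(4)(0) = 9/16
f^(5)(0) = 0
Dividing each by k! gives the coefficients c_0, ..., c_5.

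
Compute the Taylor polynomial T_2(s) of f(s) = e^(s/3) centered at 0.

s^2/18 + s/3 + 1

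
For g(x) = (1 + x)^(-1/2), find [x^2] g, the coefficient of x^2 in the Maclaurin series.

3/8

c_2 = g′′(0)/2! = 3/8.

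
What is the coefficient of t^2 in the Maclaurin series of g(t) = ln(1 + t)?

-1/2

Apply the Taylor formula c_k = f^(k)(a)/k!.
So c_2 = g′′(0)/2! = -1/2.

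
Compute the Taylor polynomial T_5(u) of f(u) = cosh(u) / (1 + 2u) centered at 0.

-433*u^5/12 + 433*u^4/24 - 9*u^3 + 9*u^2/2 - 2*u + 1

Write out both Maclaurin series and multiply, keeping only the needed powers.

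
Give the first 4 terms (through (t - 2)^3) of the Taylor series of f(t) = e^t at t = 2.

(t - 2)^3*e^(2)/6 + (t - 2)^2*e^(2)/2 + (t - 2)*e^(2) + e^(2)

Apply the Taylor formula c_k = f^(k)(a)/k!.
[(t - 2)^0] = e^(2);  [(t - 2)^1] = e^(2);  [(t - 2)^2] = e^(2)/2;  [(t - 2)^3] = e^(2)/6.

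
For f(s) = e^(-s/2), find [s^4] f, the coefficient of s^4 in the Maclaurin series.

1/384

f(0) = 1
f′(0) = -1/2
f′′(0) = 1/4
f′′′(0) = -1/8
f^(4)(0) = 1/16
Dividing each by k! gives the coefficients c_0, ..., c_4.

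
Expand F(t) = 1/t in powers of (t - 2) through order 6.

(t - 2)^6/128 - (t - 2)^5/64 + (t - 2)^4/32 - (t - 2)^3/16 + (t - 2)^2/8 - (t - 2)/4 + 1/2

Differentiate repeatedly and evaluate at the center.
F(2) = 1/2
F′(2) = -1/4
F′′(2) = 1/4
F′′′(2) = -3/8
F^(4)(2) = 3/4
F^(5)(2) = -15/8
F^(6)(2) = 45/8
Dividing each by k! gives the coefficients c_0, ..., c_6.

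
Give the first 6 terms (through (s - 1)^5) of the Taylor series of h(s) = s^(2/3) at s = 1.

14*(s - 1)^5/729 - 7*(s - 1)^4/243 + 4*(s - 1)^3/81 - (s - 1)^2/9 + 2*(s - 1)/3 + 1

Use the known series and substitute for the argument.
[(s - 1)^0] = 1;  [(s - 1)^1] = 2/3;  [(s - 1)^2] = -1/9;  [(s - 1)^3] = 4/81;  [(s - 1)^4] = -7/243;  [(s - 1)^5] = 14/729.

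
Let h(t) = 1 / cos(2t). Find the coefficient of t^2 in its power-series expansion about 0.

Invert the denominator's series and multiply.
h(0) = 1
h′(0) = 0
h′′(0) = 4
So c_2 = h′′(0)/2! = 2.

2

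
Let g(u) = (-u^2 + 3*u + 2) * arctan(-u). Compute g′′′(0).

Multiply each power in the prefactor through the base expansion.
The coefficient of u^3 in the expansion is 5/3, so g′′′(0) = 3! * (5/3) = 10.

10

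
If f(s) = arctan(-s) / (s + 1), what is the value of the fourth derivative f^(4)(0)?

16

Multiply the numerator's expansion by the denominator's geometric series.
The coefficient of s^4 in the expansion is 2/3, so f^(4)(0) = 4! * (2/3) = 16.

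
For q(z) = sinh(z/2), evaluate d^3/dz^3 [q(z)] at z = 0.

From the series, [z^3] q = 1/48; multiply by 3! = 6 to get 1/8.

1/8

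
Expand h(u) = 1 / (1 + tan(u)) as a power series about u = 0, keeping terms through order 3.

-4*u^3/3 + u^2 - u + 1

Write 1/(1+u) = 1 - u + u^2 - u^3 + ... and substitute the series for u.
h(0) = 1
h′(0) = -1
h′′(0) = 2
h′′′(0) = -8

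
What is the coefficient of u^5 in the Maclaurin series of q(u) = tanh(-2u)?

-64/15

q(0) = 0
q′(0) = -2
q′′(0) = 0
q′′′(0) = 16
q^(4)(0) = 0
q^(5)(0) = -512
So c_5 = q^(5)(0)/5! = -64/15.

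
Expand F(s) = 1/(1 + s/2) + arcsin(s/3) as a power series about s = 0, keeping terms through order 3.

Add the two expansions coefficient-wise.
F(0) = 1
F′(0) = -1/6
F′′(0) = 1/2
F′′′(0) = -77/108
Dividing each by k! gives the coefficients c_0, ..., c_3.

-77*s^3/648 + s^2/4 - s/6 + 1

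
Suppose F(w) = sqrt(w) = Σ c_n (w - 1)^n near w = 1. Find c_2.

-1/8

F(1) = 1
F′(1) = 1/2
F′′(1) = -1/4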